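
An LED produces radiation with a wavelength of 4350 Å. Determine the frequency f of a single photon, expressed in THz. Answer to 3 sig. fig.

Take c = 2.99792458e8 m/s.
In SI units: λ = 4350 Å = 4.35e-7 m.
The photon relation is f = c/λ, giving f = 6.892e14 Hz.
Converting to THz: f = 689.2 THz ≈ 689 THz.

689 THz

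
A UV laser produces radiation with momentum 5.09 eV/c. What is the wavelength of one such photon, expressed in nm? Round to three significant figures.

244 nm

First convert: p = 5.09 eV/c = 2.7202 × 10^-27 kg·m/s.
Apply λ = h/p: λ = 2.436 × 10^-7 m.
Converting to nm: λ = 243.6 nm ≈ 244 nm.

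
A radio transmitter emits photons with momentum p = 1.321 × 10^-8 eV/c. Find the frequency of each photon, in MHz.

Take h = 6.62607015 × 10^-34 J·s, c = 2.99792458 × 10^8 m/s, 1 eV = 1.602176634 × 10^-19 J.
Convert to SI: p = 1.321 × 10^-8 eV/c = 7.0598 × 10^-36 kg·m/s.
Apply f = pc/h: f = 3.194 × 10^6 Hz.
Converting to MHz: f = 3.194 MHz ≈ 3.19 MHz.

3.19 MHz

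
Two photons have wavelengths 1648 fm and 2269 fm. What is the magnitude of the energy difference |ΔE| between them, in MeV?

0.206 MeV

Using E = hc/λ: E₁ = 1.2054e-13 J, E₂ = 8.7547e-14 J.
|ΔE| = |1.2054e-13 − 8.7547e-14| = 3.30e-14 J = 0.206 MeV.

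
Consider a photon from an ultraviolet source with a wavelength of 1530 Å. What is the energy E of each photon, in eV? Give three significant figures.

Convert to SI: λ = 1530 Å = 1.53 × 10^-7 m.
Apply E = hc/λ: E = 1.298 × 10^-18 J.
Converting to eV: E = 8.104 eV ≈ 8.10 eV.

8.10 eV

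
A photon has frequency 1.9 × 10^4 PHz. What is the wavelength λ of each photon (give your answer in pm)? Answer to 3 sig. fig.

Take c = 2.99792458 × 10^8 m/s.
Convert to SI: f = 1.9 × 10^4 PHz = 1.9 × 10^19 Hz.
Apply λ = c/f: λ = 1.578 × 10^-11 m.
Converting to pm: λ = 15.78 pm ≈ 15.8 pm.

15.8 pm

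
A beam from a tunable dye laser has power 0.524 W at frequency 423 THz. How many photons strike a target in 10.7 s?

2.00e19 photons

Total energy: E_total = P·t = 0.524 × 10.7 = 5.607 J.
Per-photon energy: E = 2.803e-19 J.
N = E_total / E_photon = 2.00e19.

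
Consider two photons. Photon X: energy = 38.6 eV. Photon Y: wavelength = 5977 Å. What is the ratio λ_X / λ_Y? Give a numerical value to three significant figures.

0.0537

λ_X = 3.212 × 10^-8 m (from energy = 38.6 eV, via λ = hc/E).
λ_Y = 5.977 × 10^-7 m (from wavelength = 5977 Å, via λ given directly).
Ratio = 3.212 × 10^-8 / 5.977 × 10^-7 = 0.0537.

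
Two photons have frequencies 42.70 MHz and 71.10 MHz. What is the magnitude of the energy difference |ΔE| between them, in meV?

1.17e-4 meV

Using E = hf: E₁ = 2.8293e-26 J, E₂ = 4.7111e-26 J.
|ΔE| = |2.8293e-26 − 4.7111e-26| = 1.88e-26 J = 1.17e-4 meV.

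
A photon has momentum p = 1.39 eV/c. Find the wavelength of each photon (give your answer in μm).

0.892 μm

Take h = 6.62607015·10^-34 J·s, c = 2.99792458·10^8 m/s, 1 eV = 1.602176634·10^-19 J.
Convert to SI: p = 1.39 eV/c = 7.4286·10^-28 kg·m/s.
Apply λ = h/p: λ = 8.920·10^-7 m.
Converting to μm: λ = 0.8920 μm ≈ 0.892 μm.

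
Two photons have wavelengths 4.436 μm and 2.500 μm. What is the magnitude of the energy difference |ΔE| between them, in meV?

216 meV

Using E = hc/λ: E₁ = 4.4780 × 10^-20 J, E₂ = 7.9458 × 10^-20 J.
|ΔE| = |4.4780 × 10^-20 − 7.9458 × 10^-20| = 3.47 × 10^-20 J = 216 meV.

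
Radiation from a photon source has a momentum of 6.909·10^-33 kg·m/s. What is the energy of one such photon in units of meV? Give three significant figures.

0.0129 meV

Take c = 2.99792458·10^8 m/s, 1 eV = 1.602176634·10^-19 J.
Apply E = pc: E = 2.071·10^-24 J.
Converting to meV: E = 0.01293 meV ≈ 0.0129 meV.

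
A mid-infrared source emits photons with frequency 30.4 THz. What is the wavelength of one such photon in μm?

9.86 μm

First convert: f = 30.4 THz = 3.04e13 Hz.
The photon relation is λ = c/f, giving λ = 9.862e-6 m.
Converting to μm: λ = 9.862 μm ≈ 9.86 μm.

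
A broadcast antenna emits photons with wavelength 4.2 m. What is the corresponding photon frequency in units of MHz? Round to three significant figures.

For a photon f = c/λ, so f = 7.138 × 10^7 Hz.
Converting to MHz: f = 71.38 MHz ≈ 71.4 MHz.

71.4 MHz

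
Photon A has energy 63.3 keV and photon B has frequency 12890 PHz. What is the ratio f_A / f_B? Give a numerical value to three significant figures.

f_A = 1.531e19 Hz (from energy = 63.3 keV, via f = E/h).
f_B = 1.289e19 Hz (from frequency = 12890 PHz, via f given directly).
Ratio = 1.531e19 / 1.289e19 = 1.19.

1.19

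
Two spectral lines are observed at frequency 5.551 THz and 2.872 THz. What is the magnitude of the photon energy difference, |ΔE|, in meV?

Using E = hf: E₁ = 3.6781e-21 J, E₂ = 1.9030e-21 J.
|ΔE| = |3.6781e-21 − 1.9030e-21| = 1.78e-21 J = 11.1 meV.

11.1 meV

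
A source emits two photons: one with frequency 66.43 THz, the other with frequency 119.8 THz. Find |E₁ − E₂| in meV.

221 meV

Using E = hf: E₁ = 4.4017e-20 J, E₂ = 7.9380e-20 J.
|ΔE| = |4.4017e-20 − 7.9380e-20| = 3.54e-20 J = 221 meV.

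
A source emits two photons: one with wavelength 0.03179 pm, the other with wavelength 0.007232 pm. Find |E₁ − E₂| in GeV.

0.132 GeV

Using E = hc/λ: E₁ = 6.2487e-12 J, E₂ = 2.7467e-11 J.
|ΔE| = |6.2487e-12 − 2.7467e-11| = 2.12e-11 J = 0.132 GeV.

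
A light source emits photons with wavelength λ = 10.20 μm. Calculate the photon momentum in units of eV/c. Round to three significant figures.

In SI units: λ = 10.20 μm = 1.020 × 10^-5 m.
Since p = h/λ for a photon, p = 6.496 × 10^-29 kg·m/s.
Converting to eV/c: p = 0.1216 eV/c ≈ 0.122 eV/c.

0.122 eV/c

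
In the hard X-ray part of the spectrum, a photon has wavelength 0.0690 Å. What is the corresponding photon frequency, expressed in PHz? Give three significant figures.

4.34·10^4 PHz

In SI units: λ = 0.0690 Å = 6.90·10^-12 m.
Apply f = c/λ: f = 4.345·10^19 Hz.
Converting to PHz: f = 43450 PHz ≈ 4.34·10^4 PHz.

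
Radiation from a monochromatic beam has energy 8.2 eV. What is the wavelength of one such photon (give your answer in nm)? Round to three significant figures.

(h = 6.62607015 × 10^-34 J·s, c = 2.99792458 × 10^8 m/s, 1 eV = 1.602176634 × 10^-19 J.)
In SI units: E = 8.2 eV = 1.3138 × 10^-18 J.
For a photon λ = hc/E, so λ = 1.512 × 10^-7 m.
Converting to nm: λ = 151.2 nm ≈ 151 nm.

151 nm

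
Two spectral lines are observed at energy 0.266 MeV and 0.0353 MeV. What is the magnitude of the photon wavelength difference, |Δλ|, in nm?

0.0305 nm

Using λ = hc/E: λ₁ = 4.661·10^-12 m, λ₂ = 3.512·10^-11 m.
|Δλ| = |4.661·10^-12 − 3.512·10^-11| = 3.05·10^-11 m = 0.0305 nm.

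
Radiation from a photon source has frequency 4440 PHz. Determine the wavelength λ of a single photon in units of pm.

Convert to SI: f = 4440 PHz = 4.44e18 Hz.
Since λ = c/f for a photon, λ = 6.752e-11 m.
Converting to pm: λ = 67.52 pm ≈ 67.5 pm.

67.5 pm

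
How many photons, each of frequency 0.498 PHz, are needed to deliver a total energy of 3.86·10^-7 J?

1.17·10^12 photons

Per-photon energy: E = 3.300·10^-19 J (from frequency = 0.498 PHz).
N = E_total / E_photon = 3.86·10^-7 J / 3.300·10^-19 J = 1.17·10^12.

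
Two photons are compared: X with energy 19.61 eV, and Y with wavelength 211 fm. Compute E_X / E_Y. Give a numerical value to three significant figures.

3.34e-6

E_X = 3.142e-18 J (from energy = 19.61 eV, via E given directly).
E_Y = 9.414e-13 J (from wavelength = 211 fm, via E = hc/λ).
Ratio = 3.142e-18 / 9.414e-13 = 3.34e-6.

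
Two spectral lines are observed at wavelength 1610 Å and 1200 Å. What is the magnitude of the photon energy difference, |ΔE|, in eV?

2.63 eV

Using E = hc/λ: E₁ = 1.234 × 10^-18 J, E₂ = 1.655 × 10^-18 J.
|ΔE| = |1.234 × 10^-18 − 1.655 × 10^-18| = 4.22 × 10^-19 J = 2.63 eV.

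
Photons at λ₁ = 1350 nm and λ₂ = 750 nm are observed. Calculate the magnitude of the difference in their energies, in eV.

Using E = hc/λ: E₁ = 1.471e-19 J, E₂ = 2.649e-19 J.
|ΔE| = |1.471e-19 − 2.649e-19| = 1.18e-19 J = 0.735 eV.

0.735 eV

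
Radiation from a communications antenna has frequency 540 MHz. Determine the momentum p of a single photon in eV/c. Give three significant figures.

Use h = 6.62607015 × 10^-34 J·s, c = 2.99792458 × 10^8 m/s, 1 eV = 1.602176634 × 10^-19 J.
Convert to SI: f = 540 MHz = 5.4 × 10^8 Hz.
Apply p = hf/c: p = 1.194 × 10^-33 kg·m/s.
Converting to eV/c: p = 2.233 × 10^-6 eV/c ≈ 2.23 × 10^-6 eV/c.

2.23 × 10^-6 eV/c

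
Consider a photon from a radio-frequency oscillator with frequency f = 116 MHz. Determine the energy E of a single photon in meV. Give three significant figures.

4.80 × 10^-4 meV

Convert to SI: f = 116 MHz = 1.16 × 10^8 Hz.
For a photon E = hf, so E = 7.686 × 10^-26 J.
Converting to meV: E = 4.797 × 10^-4 meV ≈ 4.80 × 10^-4 meV.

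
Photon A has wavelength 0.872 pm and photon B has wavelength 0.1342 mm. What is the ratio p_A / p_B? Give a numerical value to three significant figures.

1.54·10^8

p_A = 7.599·10^-22 kg·m/s (from wavelength = 0.872 pm, via p = h/λ).
p_B = 4.937·10^-30 kg·m/s (from wavelength = 0.1342 mm, via p = h/λ).
Ratio = 7.599·10^-22 / 4.937·10^-30 = 1.54·10^8.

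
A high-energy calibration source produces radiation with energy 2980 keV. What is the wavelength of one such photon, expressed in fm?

416 fm

Use h = 6.62607015e-34 J·s, c = 2.99792458e8 m/s, 1 eV = 1.602176634e-19 J.
First convert: E = 2980 keV = 4.7745e-13 J.
Apply λ = hc/E: λ = 4.161e-13 m.
Converting to fm: λ = 416.1 fm ≈ 416 fm.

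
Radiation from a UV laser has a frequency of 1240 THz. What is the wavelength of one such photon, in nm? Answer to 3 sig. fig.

242 nm

Convert to SI: f = 1240 THz = 1.24e15 Hz.
Apply λ = c/f: λ = 2.418e-7 m.
Converting to nm: λ = 241.8 nm ≈ 242 nm.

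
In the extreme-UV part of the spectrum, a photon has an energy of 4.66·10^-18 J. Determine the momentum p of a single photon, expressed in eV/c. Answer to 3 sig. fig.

Use c = 2.99792458·10^8 m/s, 1 eV = 1.602176634·10^-19 J.
For a photon p = E/c, so p = 1.554·10^-26 kg·m/s.
Converting to eV/c: p = 29.09 eV/c ≈ 29.1 eV/c.

29.1 eV/c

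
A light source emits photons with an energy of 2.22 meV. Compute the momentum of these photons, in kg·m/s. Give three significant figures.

In SI units: E = 2.22 meV = 3.5568e-22 J.
Apply p = E/c: p = 1.186e-30 kg·m/s.
So p ≈ 1.19e-30 kg·m/s.

1.19e-30 kg·m/s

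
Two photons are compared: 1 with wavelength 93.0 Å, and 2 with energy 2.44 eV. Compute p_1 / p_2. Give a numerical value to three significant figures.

54.6

p_1 = 7.125e-26 kg·m/s (from wavelength = 93.0 Å, via p = h/λ).
p_2 = 1.304e-27 kg·m/s (from energy = 2.44 eV, via p = E/c).
Ratio = 7.125e-26 / 1.304e-27 = 54.6.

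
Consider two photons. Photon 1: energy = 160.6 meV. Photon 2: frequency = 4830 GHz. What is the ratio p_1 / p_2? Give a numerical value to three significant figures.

8.04

p_1 = 8.583e-29 kg·m/s (from energy = 160.6 meV, via p = E/c).
p_2 = 1.068e-29 kg·m/s (from frequency = 4830 GHz, via p = hf/c).
Ratio = 8.583e-29 / 1.068e-29 = 8.04.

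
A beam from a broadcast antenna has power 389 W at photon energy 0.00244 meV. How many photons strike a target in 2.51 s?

2.50e27 photons

Total energy: E_total = P·t = 389 × 2.51 = 976.4 J.
Per-photon energy: E = 3.909e-25 J.
N = E_total / E_photon = 2.50e27.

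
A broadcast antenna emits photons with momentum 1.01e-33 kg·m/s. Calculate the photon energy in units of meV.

1.89e-3 meV

Take c = 2.99792458e8 m/s, 1 eV = 1.602176634e-19 J.
For a photon E = pc, so E = 3.028e-25 J.
Converting to meV: E = 0.001890 meV ≈ 1.89e-3 meV.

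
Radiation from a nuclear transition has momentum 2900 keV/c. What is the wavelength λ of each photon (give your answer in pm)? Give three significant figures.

0.428 pm

Convert to SI: p = 2900 keV/c = 1.5498·10^-21 kg·m/s.
For a photon λ = h/p, so λ = 4.275·10^-13 m.
Converting to pm: λ = 0.4275 pm ≈ 0.428 pm.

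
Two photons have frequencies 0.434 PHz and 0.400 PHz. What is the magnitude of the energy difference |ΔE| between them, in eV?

Using E = hf: E₁ = 2.876 × 10^-19 J, E₂ = 2.650 × 10^-19 J.
|ΔE| = |2.876 × 10^-19 − 2.650 × 10^-19| = 2.25 × 10^-20 J = 0.141 eV.

0.141 eV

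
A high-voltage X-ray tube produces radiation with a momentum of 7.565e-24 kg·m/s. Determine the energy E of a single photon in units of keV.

The photon relation is E = pc, giving E = 2.268e-15 J.
Converting to keV: E = 14.16 keV ≈ 14.2 keV.

14.2 keV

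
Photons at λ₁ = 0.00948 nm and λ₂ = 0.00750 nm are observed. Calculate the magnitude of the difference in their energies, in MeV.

0.0345 MeV

Using E = hc/λ: E₁ = 2.095e-14 J, E₂ = 2.649e-14 J.
|ΔE| = |2.095e-14 − 2.649e-14| = 5.53e-15 J = 0.0345 MeV.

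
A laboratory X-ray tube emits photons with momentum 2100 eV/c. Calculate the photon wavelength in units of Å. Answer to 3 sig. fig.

5.90 Å

Convert to SI: p = 2100 eV/c = 1.1223e-24 kg·m/s.
Apply λ = h/p: λ = 5.904e-10 m.
Converting to Å: λ = 5.904 Å ≈ 5.90 Å.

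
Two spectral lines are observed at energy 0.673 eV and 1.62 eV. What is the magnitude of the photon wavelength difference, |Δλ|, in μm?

1.08 μm

Using λ = hc/E: λ₁ = 1.842·10^-6 m, λ₂ = 7.653·10^-7 m.
|Δλ| = |1.842·10^-6 − 7.653·10^-7| = 1.08·10^-6 m = 1.08 μm.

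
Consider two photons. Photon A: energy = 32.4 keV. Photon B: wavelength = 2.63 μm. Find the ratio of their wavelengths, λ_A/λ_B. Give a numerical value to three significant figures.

λ_A = 3.827e-11 m (from energy = 32.4 keV, via λ = hc/E).
λ_B = 2.630e-6 m (from wavelength = 2.63 μm, via λ given directly).
Ratio = 3.827e-11 / 2.630e-6 = 1.46e-5.

1.46e-5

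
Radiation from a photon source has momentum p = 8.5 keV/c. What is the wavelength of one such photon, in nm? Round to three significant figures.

0.146 nm

Use h = 6.62607015 × 10^-34 J·s, c = 2.99792458 × 10^8 m/s, 1 eV = 1.602176634 × 10^-19 J.
First convert: p = 8.5 keV/c = 4.5426 × 10^-24 kg·m/s.
For a photon λ = h/p, so λ = 1.459 × 10^-10 m.
Converting to nm: λ = 0.1459 nm ≈ 0.146 nm.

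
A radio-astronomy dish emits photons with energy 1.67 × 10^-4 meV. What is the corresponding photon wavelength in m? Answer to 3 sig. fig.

Take h = 6.62607015 × 10^-34 J·s, c = 2.99792458 × 10^8 m/s, 1 eV = 1.602176634 × 10^-19 J.
First convert: E = 1.67 × 10^-4 meV = 2.6756 × 10^-26 J.
Apply λ = hc/E: λ = 7.424 m.
So λ ≈ 7.42 m.

7.42 m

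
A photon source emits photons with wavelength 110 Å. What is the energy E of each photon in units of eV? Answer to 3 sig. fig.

113 eV

Use h = 6.62607015e-34 J·s, c = 2.99792458e8 m/s, 1 eV = 1.602176634e-19 J.
First convert: λ = 110 Å = 1.1e-8 m.
Since E = hc/λ for a photon, E = 1.806e-17 J.
Converting to eV: E = 112.7 eV ≈ 113 eV.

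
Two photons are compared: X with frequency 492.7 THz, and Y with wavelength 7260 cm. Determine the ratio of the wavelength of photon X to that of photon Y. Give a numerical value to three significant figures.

8.38 × 10^-9

λ_X = 6.085 × 10^-7 m (from frequency = 492.7 THz, via λ = c/f).
λ_Y = 72.60 m (from wavelength = 7260 cm, via λ given directly).
Ratio = 6.085 × 10^-7 / 72.60 = 8.38 × 10^-9.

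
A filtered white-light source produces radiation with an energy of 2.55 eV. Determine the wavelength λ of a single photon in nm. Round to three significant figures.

486 nm

Take h = 6.62607015 × 10^-34 J·s, c = 2.99792458 × 10^8 m/s, 1 eV = 1.602176634 × 10^-19 J.
First convert: E = 2.55 eV = 4.0856 × 10^-19 J.
For a photon λ = hc/E, so λ = 4.862 × 10^-7 m.
Converting to nm: λ = 486.2 nm ≈ 486 nm.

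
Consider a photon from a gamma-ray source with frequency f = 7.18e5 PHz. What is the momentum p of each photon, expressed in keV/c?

2970 keV/c

Convert to SI: f = 7.18e5 PHz = 7.18e20 Hz.
For a photon p = hf/c, so p = 1.587e-21 kg·m/s.
Converting to keV/c: p = 2969 keV/c ≈ 2970 keV/c.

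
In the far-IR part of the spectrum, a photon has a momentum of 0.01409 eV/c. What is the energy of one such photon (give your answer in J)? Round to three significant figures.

(c = 2.99792458e8 m/s, 1 eV = 1.602176634e-19 J.)
In SI units: p = 0.01409 eV/c = 7.5301e-30 kg·m/s.
The photon relation is E = pc, giving E = 2.257e-21 J.
So E ≈ 2.26e-21 J.

2.26e-21 J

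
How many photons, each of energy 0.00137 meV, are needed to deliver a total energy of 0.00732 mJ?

3.33e19 photons

Per-photon energy: E = 2.195e-25 J (from energy = 0.00137 meV).
N = E_total / E_photon = 7.32e-6 J / 2.195e-25 J = 3.33e19.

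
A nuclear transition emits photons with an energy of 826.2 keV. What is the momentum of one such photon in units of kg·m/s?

First convert: E = 826.2 keV = 1.3237 × 10^-13 J.
Since p = E/c for a photon, p = 4.415 × 10^-22 kg·m/s.
So p ≈ 4.42 × 10^-22 kg·m/s.

4.42 × 10^-22 kg·m/s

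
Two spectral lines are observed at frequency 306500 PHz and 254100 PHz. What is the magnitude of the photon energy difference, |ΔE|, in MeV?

Using E = hf: E₁ = 2.0309 × 10^-13 J, E₂ = 1.6837 × 10^-13 J.
|ΔE| = |2.0309 × 10^-13 − 1.6837 × 10^-13| = 3.47 × 10^-14 J = 0.217 MeV.

0.217 MeV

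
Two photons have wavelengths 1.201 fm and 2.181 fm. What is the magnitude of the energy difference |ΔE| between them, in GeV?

0.464 GeV

Using E = hc/λ: E₁ = 1.6540e-10 J, E₂ = 9.1080e-11 J.
|ΔE| = |1.6540e-10 − 9.1080e-11| = 7.43e-11 J = 0.464 GeV.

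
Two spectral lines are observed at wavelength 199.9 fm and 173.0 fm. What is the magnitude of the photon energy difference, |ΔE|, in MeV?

0.964 MeV

Using E = hc/λ: E₁ = 9.9372 × 10^-13 J, E₂ = 1.1482 × 10^-12 J.
|ΔE| = |9.9372 × 10^-13 − 1.1482 × 10^-12| = 1.55 × 10^-13 J = 0.964 MeV.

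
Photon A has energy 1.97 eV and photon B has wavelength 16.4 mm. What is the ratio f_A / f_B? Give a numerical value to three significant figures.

2.61·10^4

f_A = 4.763·10^14 Hz (from energy = 1.97 eV, via f = E/h).
f_B = 1.828·10^10 Hz (from wavelength = 16.4 mm, via f = c/λ).
Ratio = 4.763·10^14 / 1.828·10^10 = 2.61·10^4.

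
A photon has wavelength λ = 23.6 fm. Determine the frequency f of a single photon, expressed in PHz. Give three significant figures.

1.27 × 10^7 PHz

Take c = 2.99792458 × 10^8 m/s.
Convert to SI: λ = 23.6 fm = 2.36 × 10^-14 m.
The photon relation is f = c/λ, giving f = 1.270 × 10^22 Hz.
Converting to PHz: f = 1.270 × 10^7 PHz ≈ 1.27 × 10^7 PHz.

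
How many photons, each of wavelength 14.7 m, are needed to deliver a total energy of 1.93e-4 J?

1.43e22 photons

Per-photon energy: E = 1.351e-26 J (from wavelength = 14.7 m).
N = E_total / E_photon = 1.93e-4 J / 1.351e-26 J = 1.43e22.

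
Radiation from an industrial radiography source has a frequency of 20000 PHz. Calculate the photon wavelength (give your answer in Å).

Take c = 2.99792458 × 10^8 m/s.
In SI units: f = 20000 PHz = 2.00 × 10^19 Hz.
Apply λ = c/f: λ = 1.499 × 10^-11 m.
Converting to Å: λ = 0.1499 Å ≈ 0.150 Å.

0.150 Å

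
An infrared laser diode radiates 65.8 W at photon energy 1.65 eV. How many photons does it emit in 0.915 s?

2.28e20 photons

Total energy: E_total = P·t = 65.8 × 0.915 = 60.21 J.
Per-photon energy: E = 2.644e-19 J.
N = E_total / E_photon = 2.28e20.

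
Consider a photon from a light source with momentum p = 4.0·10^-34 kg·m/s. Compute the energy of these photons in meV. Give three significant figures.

Use c = 2.99792458·10^8 m/s, 1 eV = 1.602176634·10^-19 J.
Since E = pc for a photon, E = 1.199·10^-25 J.
Converting to meV: E = 7.485·10^-4 meV ≈ 7.48·10^-4 meV.

7.48·10^-4 meV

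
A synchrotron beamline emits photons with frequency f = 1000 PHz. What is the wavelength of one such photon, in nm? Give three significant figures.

0.300 nm

Convert to SI: f = 1000 PHz = 1.0e18 Hz.
The photon relation is λ = c/f, giving λ = 2.998e-10 m.
Converting to nm: λ = 0.2998 nm ≈ 0.300 nm.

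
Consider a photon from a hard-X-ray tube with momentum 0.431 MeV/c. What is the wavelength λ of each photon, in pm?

Take h = 6.62607015e-34 J·s, c = 2.99792458e8 m/s, 1 eV = 1.602176634e-19 J.
First convert: p = 0.431 MeV/c = 2.3034e-22 kg·m/s.
Apply λ = h/p: λ = 2.877e-12 m.
Converting to pm: λ = 2.877 pm ≈ 2.88 pm.

2.88 pm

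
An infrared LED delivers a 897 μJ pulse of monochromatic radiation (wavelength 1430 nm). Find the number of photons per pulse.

Per-photon energy: E = 1.389e-19 J (from wavelength = 1430 nm).
N = E_total / E_photon = 8.97e-4 J / 1.389e-19 J = 6.46e15.

6.46e15 photons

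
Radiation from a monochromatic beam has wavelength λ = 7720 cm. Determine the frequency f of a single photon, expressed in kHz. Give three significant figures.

Take c = 2.99792458 × 10^8 m/s.
First convert: λ = 7720 cm = 77.2 m.
For a photon f = c/λ, so f = 3.883 × 10^6 Hz.
Converting to kHz: f = 3883 kHz ≈ 3880 kHz.

3880 kHz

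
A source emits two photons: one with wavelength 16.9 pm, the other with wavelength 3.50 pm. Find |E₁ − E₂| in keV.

Using E = hc/λ: E₁ = 1.175e-14 J, E₂ = 5.676e-14 J.
|ΔE| = |1.175e-14 − 5.676e-14| = 4.50e-14 J = 281 keV.

281 keV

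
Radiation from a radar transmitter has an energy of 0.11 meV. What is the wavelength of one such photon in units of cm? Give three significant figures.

1.13 cm

(h = 6.62607015 × 10^-34 J·s, c = 2.99792458 × 10^8 m/s, 1 eV = 1.602176634 × 10^-19 J.)
In SI units: E = 0.11 meV = 1.7624 × 10^-23 J.
The photon relation is λ = hc/E, giving λ = 0.01127 m.
Converting to cm: λ = 1.127 cm ≈ 1.13 cm.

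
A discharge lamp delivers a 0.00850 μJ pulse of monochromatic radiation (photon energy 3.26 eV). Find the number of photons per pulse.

1.63·10^10 photons

Per-photon energy: E = 5.223·10^-19 J (from energy = 3.26 eV).
N = E_total / E_photon = 8.50·10^-9 J / 5.223·10^-19 J = 1.63·10^10.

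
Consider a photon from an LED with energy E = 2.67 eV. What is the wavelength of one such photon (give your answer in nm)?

464 nm

(h = 6.62607015e-34 J·s, c = 2.99792458e8 m/s, 1 eV = 1.602176634e-19 J.)
Convert to SI: E = 2.67 eV = 4.2778e-19 J.
The photon relation is λ = hc/E, giving λ = 4.644e-7 m.
Converting to nm: λ = 464.4 nm ≈ 464 nm.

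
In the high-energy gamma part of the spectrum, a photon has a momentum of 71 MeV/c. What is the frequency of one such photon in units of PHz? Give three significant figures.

1.72e7 PHz

First convert: p = 71 MeV/c = 3.7944e-20 kg·m/s.
The photon relation is f = pc/h, giving f = 1.717e22 Hz.
Converting to PHz: f = 1.717e7 PHz ≈ 1.72e7 PHz.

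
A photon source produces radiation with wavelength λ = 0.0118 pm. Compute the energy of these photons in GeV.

0.105 GeV

(h = 6.62607015e-34 J·s, c = 2.99792458e8 m/s, 1 eV = 1.602176634e-19 J.)
Convert to SI: λ = 0.0118 pm = 1.18e-14 m.
The photon relation is E = hc/λ, giving E = 1.683e-11 J.
Converting to GeV: E = 0.1051 GeV ≈ 0.105 GeV.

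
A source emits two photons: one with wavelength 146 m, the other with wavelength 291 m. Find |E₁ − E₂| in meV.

4.23e-6 meV

Using E = hc/λ: E₁ = 1.361e-27 J, E₂ = 6.826e-28 J.
|ΔE| = |1.361e-27 − 6.826e-28| = 6.78e-28 J = 4.23e-6 meV.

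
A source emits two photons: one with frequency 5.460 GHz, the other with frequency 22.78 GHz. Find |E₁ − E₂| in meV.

Using E = hf: E₁ = 3.6178 × 10^-24 J, E₂ = 1.5094 × 10^-23 J.
|ΔE| = |3.6178 × 10^-24 − 1.5094 × 10^-23| = 1.15 × 10^-23 J = 0.0716 meV.

0.0716 meV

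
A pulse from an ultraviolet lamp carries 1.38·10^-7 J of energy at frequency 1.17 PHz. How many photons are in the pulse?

Per-photon energy: E = 7.753·10^-19 J (from frequency = 1.17 PHz).
N = E_total / E_photon = 1.38·10^-7 J / 7.753·10^-19 J = 1.78·10^11.

1.78·10^11 photons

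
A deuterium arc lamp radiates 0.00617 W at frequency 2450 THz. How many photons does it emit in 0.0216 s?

8.21 × 10^13 photons

Total energy: E_total = P·t = 0.00617 × 0.0216 = 1.333 × 10^-4 J.
Per-photon energy: E = 1.623 × 10^-18 J.
N = E_total / E_photon = 8.21 × 10^13.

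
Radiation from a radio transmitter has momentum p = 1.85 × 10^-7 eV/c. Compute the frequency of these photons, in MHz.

44.7 MHz

Use h = 6.62607015 × 10^-34 J·s, c = 2.99792458 × 10^8 m/s, 1 eV = 1.602176634 × 10^-19 J.
Convert to SI: p = 1.85 × 10^-7 eV/c = 9.8869 × 10^-35 kg·m/s.
Apply f = pc/h: f = 4.473 × 10^7 Hz.
Converting to MHz: f = 44.73 MHz ≈ 44.7 MHz.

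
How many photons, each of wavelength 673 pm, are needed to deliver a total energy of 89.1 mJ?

Per-photon energy: E = 2.952·10^-16 J (from wavelength = 673 pm).
N = E_total / E_photon = 0.0891 J / 2.952·10^-16 J = 3.02·10^14.

3.02·10^14 photons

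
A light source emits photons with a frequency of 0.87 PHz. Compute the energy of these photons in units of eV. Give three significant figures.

(h = 6.62607015 × 10^-34 J·s, 1 eV = 1.602176634 × 10^-19 J.)
First convert: f = 0.87 PHz = 8.7 × 10^14 Hz.
Since E = hf for a photon, E = 5.765 × 10^-19 J.
Converting to eV: E = 3.598 eV ≈ 3.60 eV.

3.60 eV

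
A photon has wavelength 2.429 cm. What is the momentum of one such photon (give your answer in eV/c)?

(h = 6.62607015e-34 J·s, c = 2.99792458e8 m/s, 1 eV = 1.602176634e-19 J.)
In SI units: λ = 2.429 cm = 0.02429 m.
Apply p = h/λ: p = 2.728e-32 kg·m/s.
Converting to eV/c: p = 5.104e-5 eV/c ≈ 5.10e-5 eV/c.

5.10e-5 eV/c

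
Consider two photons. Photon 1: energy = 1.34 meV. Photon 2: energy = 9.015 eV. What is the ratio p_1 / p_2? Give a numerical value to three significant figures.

1.49 × 10^-4

p_1 = 7.161 × 10^-31 kg·m/s (from energy = 1.34 meV, via p = E/c).
p_2 = 4.818 × 10^-27 kg·m/s (from energy = 9.015 eV, via p = E/c).
Ratio = 7.161 × 10^-31 / 4.818 × 10^-27 = 1.49 × 10^-4.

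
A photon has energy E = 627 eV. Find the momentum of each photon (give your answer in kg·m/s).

First convert: E = 627 eV = 1.0046e-16 J.
For a photon p = E/c, so p = 3.351e-25 kg·m/s.
So p ≈ 3.35e-25 kg·m/s.

3.35e-25 kg·m/s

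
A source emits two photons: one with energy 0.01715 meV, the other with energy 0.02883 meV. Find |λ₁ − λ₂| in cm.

Using λ = hc/E: λ₁ = 0.072294 m, λ₂ = 0.043005 m.
|Δλ| = |0.072294 − 0.043005| = 0.0293 m = 2.93 cm.

2.93 cm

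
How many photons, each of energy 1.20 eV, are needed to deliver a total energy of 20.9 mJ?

1.09e17 photons

Per-photon energy: E = 1.923e-19 J (from energy = 1.20 eV).
N = E_total / E_photon = 0.0209 J / 1.923e-19 J = 1.09e17.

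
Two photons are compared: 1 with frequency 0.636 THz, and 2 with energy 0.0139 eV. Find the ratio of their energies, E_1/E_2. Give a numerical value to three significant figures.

E_1 = 4.214·10^-22 J (from frequency = 0.636 THz, via E = hf).
E_2 = 2.227·10^-21 J (from energy = 0.0139 eV, via E given directly).
Ratio = 4.214·10^-22 / 2.227·10^-21 = 0.189.

0.189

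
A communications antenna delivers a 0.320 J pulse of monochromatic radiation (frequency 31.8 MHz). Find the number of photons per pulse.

1.52 × 10^25 photons

Per-photon energy: E = 2.107 × 10^-26 J (from frequency = 31.8 MHz).
N = E_total / E_photon = 0.320 J / 2.107 × 10^-26 J = 1.52 × 10^25.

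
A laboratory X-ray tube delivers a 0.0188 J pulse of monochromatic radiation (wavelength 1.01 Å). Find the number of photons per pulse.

Per-photon energy: E = 1.967e-15 J (from wavelength = 1.01 Å).
N = E_total / E_photon = 0.0188 J / 1.967e-15 J = 9.56e12.

9.56e12 photons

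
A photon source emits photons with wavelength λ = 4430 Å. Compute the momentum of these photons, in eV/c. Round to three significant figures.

2.80 eV/c

First convert: λ = 4430 Å = 4.43e-7 m.
For a photon p = h/λ, so p = 1.496e-27 kg·m/s.
Converting to eV/c: p = 2.799 eV/c ≈ 2.80 eV/c.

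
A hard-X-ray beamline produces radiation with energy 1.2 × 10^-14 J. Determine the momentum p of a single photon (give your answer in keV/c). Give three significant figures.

Apply p = E/c: p = 4.003 × 10^-23 kg·m/s.
Converting to keV/c: p = 74.90 keV/c ≈ 74.9 keV/c.

74.9 keV/c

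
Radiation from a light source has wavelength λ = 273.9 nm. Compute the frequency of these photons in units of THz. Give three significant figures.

1090 THz

Use c = 2.99792458e8 m/s.
In SI units: λ = 273.9 nm = 2.739e-7 m.
Since f = c/λ for a photon, f = 1.095e15 Hz.
Converting to THz: f = 1095 THz ≈ 1090 THz.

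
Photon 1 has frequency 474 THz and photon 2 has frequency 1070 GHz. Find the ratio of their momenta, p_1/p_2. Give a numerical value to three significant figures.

p_1 = 1.048e-27 kg·m/s (from frequency = 474 THz, via p = hf/c).
p_2 = 2.365e-30 kg·m/s (from frequency = 1070 GHz, via p = hf/c).
Ratio = 1.048e-27 / 2.365e-30 = 443.

443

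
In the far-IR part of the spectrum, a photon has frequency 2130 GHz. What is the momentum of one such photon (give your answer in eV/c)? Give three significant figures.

Use h = 6.62607015 × 10^-34 J·s, c = 2.99792458 × 10^8 m/s, 1 eV = 1.602176634 × 10^-19 J.
In SI units: f = 2130 GHz = 2.13 × 10^12 Hz.
Apply p = hf/c: p = 4.708 × 10^-30 kg·m/s.
Converting to eV/c: p = 0.008809 eV/c ≈ 8.81 × 10^-3 eV/c.

8.81 × 10^-3 eV/c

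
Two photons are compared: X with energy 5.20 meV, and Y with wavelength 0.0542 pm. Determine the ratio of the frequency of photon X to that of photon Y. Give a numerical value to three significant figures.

2.27e-10

f_X = 1.257e12 Hz (from energy = 5.20 meV, via f = E/h).
f_Y = 5.531e21 Hz (from wavelength = 0.0542 pm, via f = c/λ).
Ratio = 1.257e12 / 5.531e21 = 2.27e-10.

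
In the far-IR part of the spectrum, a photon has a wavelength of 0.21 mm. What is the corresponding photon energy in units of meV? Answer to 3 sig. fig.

First convert: λ = 0.21 mm = 2.1 × 10^-4 m.
The photon relation is E = hc/λ, giving E = 9.459 × 10^-22 J.
Converting to meV: E = 5.904 meV ≈ 5.90 meV.

5.90 meV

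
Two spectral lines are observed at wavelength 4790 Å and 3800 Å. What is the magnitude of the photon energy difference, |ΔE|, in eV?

0.674 eV

Using E = hc/λ: E₁ = 4.147e-19 J, E₂ = 5.227e-19 J.
|ΔE| = |4.147e-19 − 5.227e-19| = 1.08e-19 J = 0.674 eV.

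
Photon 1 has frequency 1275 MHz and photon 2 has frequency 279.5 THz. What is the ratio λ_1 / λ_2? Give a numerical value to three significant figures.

λ_1 = 0.2351 m (from frequency = 1275 MHz, via λ = c/f).
λ_2 = 1.073e-6 m (from frequency = 279.5 THz, via λ = c/f).
Ratio = 0.2351 / 1.073e-6 = 2.19e5.

2.19e5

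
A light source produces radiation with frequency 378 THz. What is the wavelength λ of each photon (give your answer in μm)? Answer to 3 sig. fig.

In SI units: f = 378 THz = 3.78 × 10^14 Hz.
For a photon λ = c/f, so λ = 7.931 × 10^-7 m.
Converting to μm: λ = 0.7931 μm ≈ 0.793 μm.

0.793 μm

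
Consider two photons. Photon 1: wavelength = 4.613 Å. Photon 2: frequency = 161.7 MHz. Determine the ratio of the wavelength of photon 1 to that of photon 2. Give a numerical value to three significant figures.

λ_1 = 4.613·10^-10 m (from wavelength = 4.613 Å, via λ given directly).
λ_2 = 1.854 m (from frequency = 161.7 MHz, via λ = c/f).
Ratio = 4.613·10^-10 / 1.854 = 2.49·10^-10.

2.49·10^-10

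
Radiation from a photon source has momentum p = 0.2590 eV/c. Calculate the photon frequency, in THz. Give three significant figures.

First convert: p = 0.2590 eV/c = 1.3842 × 10^-28 kg·m/s.
Since f = pc/h for a photon, f = 6.263 × 10^13 Hz.
Converting to THz: f = 62.63 THz ≈ 62.6 THz.

62.6 THz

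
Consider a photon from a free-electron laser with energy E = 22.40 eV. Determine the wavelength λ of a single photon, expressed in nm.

55.4 nm

(h = 6.62607015e-34 J·s, c = 2.99792458e8 m/s, 1 eV = 1.602176634e-19 J.)
Convert to SI: E = 22.40 eV = 3.5889e-18 J.
For a photon λ = hc/E, so λ = 5.535e-8 m.
Converting to nm: λ = 55.35 nm ≈ 55.4 nm.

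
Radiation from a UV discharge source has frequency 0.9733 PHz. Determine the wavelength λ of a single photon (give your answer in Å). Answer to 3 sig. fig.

(c = 2.99792458e8 m/s.)
First convert: f = 0.9733 PHz = 9.733e14 Hz.
For a photon λ = c/f, so λ = 3.080e-7 m.
Converting to Å: λ = 3080 Å ≈ 3080 Å.

3080 Å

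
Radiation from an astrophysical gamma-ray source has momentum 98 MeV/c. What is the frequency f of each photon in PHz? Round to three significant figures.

Use h = 6.62607015·10^-34 J·s, c = 2.99792458·10^8 m/s, 1 eV = 1.602176634·10^-19 J.
In SI units: p = 98 MeV/c = 5.2374·10^-20 kg·m/s.
Since f = pc/h for a photon, f = 2.370·10^22 Hz.
Converting to PHz: f = 2.370·10^7 PHz ≈ 2.37·10^7 PHz.

2.37·10^7 PHz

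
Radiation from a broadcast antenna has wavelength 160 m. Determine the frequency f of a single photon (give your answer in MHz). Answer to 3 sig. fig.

1.87 MHz

(c = 2.99792458 × 10^8 m/s.)
The photon relation is f = c/λ, giving f = 1.874 × 10^6 Hz.
Converting to MHz: f = 1.874 MHz ≈ 1.87 MHz.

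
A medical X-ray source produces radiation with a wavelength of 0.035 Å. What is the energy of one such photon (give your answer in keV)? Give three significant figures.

354 keV

Take h = 6.62607015·10^-34 J·s, c = 2.99792458·10^8 m/s, 1 eV = 1.602176634·10^-19 J.
Convert to SI: λ = 0.035 Å = 3.5·10^-12 m.
Apply E = hc/λ: E = 5.676·10^-14 J.
Converting to keV: E = 354.2 keV ≈ 354 keV.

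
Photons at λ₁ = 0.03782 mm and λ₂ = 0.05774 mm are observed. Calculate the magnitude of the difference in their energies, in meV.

11.3 meV

Using E = hc/λ: E₁ = 5.2524 × 10^-21 J, E₂ = 3.4403 × 10^-21 J.
|ΔE| = |5.2524 × 10^-21 − 3.4403 × 10^-21| = 1.81 × 10^-21 J = 11.3 meV.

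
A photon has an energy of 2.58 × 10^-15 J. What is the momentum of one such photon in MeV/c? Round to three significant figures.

0.0161 MeV/c

The photon relation is p = E/c, giving p = 8.606 × 10^-24 kg·m/s.
Converting to MeV/c: p = 0.01610 MeV/c ≈ 0.0161 MeV/c.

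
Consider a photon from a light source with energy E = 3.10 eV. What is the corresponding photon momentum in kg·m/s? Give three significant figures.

In SI units: E = 3.10 eV = 4.9667e-19 J.
Since p = E/c for a photon, p = 1.657e-27 kg·m/s.
So p ≈ 1.66e-27 kg·m/s.

1.66e-27 kg·m/s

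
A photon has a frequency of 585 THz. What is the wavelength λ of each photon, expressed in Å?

5120 Å

Convert to SI: f = 585 THz = 5.85 × 10^14 Hz.
Apply λ = c/f: λ = 5.125 × 10^-7 m.
Converting to Å: λ = 5125 Å ≈ 5120 Å.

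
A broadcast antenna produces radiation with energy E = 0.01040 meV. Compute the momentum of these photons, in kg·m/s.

5.56 × 10^-33 kg·m/s

Convert to SI: E = 0.01040 meV = 1.6663 × 10^-24 J.
For a photon p = E/c, so p = 5.558 × 10^-33 kg·m/s.
So p ≈ 5.56 × 10^-33 kg·m/s.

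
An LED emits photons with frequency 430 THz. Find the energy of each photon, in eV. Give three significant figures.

First convert: f = 430 THz = 4.3 × 10^14 Hz.
Apply E = hf: E = 2.849 × 10^-19 J.
Converting to eV: E = 1.778 eV ≈ 1.78 eV.

1.78 eV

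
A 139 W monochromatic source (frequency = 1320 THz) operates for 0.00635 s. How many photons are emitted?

Total energy: E_total = P·t = 139 × 0.00635 = 0.8826 J.
Per-photon energy: E = 8.746 × 10^-19 J.
N = E_total / E_photon = 1.01 × 10^18.

1.01 × 10^18 photons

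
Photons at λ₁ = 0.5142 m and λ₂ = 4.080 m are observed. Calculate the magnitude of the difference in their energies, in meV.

Using E = hc/λ: E₁ = 3.8632·10^-25 J, E₂ = 4.8687·10^-26 J.
|ΔE| = |3.8632·10^-25 − 4.8687·10^-26| = 3.38·10^-25 J = 2.11·10^-3 meV.

2.11·10^-3 meV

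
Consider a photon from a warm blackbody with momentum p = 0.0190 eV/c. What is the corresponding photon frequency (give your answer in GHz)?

First convert: p = 0.0190 eV/c = 1.0154e-29 kg·m/s.
Apply f = pc/h: f = 4.594e12 Hz.
Converting to GHz: f = 4594 GHz ≈ 4590 GHz.

4590 GHz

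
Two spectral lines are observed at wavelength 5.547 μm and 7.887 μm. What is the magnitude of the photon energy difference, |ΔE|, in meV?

Using E = hc/λ: E₁ = 3.5811 × 10^-20 J, E₂ = 2.5186 × 10^-20 J.
|ΔE| = |3.5811 × 10^-20 − 2.5186 × 10^-20| = 1.06 × 10^-20 J = 66.3 meV.

66.3 meV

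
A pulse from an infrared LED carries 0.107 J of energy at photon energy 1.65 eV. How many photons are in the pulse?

Per-photon energy: E = 2.644e-19 J (from energy = 1.65 eV).
N = E_total / E_photon = 0.107 J / 2.644e-19 J = 4.05e17.

4.05e17 photons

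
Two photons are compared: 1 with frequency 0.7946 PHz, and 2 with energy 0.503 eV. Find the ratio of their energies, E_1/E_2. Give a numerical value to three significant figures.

E_1 = 5.265 × 10^-19 J (from frequency = 0.7946 PHz, via E = hf).
E_2 = 8.059 × 10^-20 J (from energy = 0.503 eV, via E given directly).
Ratio = 5.265 × 10^-19 / 8.059 × 10^-20 = 6.53.

6.53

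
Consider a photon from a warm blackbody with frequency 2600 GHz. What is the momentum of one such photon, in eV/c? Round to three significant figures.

0.0108 eV/c

(h = 6.62607015e-34 J·s, c = 2.99792458e8 m/s, 1 eV = 1.602176634e-19 J.)
Convert to SI: f = 2600 GHz = 2.6e12 Hz.
Apply p = hf/c: p = 5.747e-30 kg·m/s.
Converting to eV/c: p = 0.01075 eV/c ≈ 0.0108 eV/c.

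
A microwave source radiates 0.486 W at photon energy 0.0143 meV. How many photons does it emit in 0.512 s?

Total energy: E_total = P·t = 0.486 × 0.512 = 0.2488 J.
Per-photon energy: E = 2.291e-24 J.
N = E_total / E_photon = 1.09e23.

1.09e23 photons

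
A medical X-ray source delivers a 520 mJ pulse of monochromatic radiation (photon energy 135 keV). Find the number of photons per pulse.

Per-photon energy: E = 2.163·10^-14 J (from energy = 135 keV).
N = E_total / E_photon = 0.520 J / 2.163·10^-14 J = 2.40·10^13.

2.40·10^13 photons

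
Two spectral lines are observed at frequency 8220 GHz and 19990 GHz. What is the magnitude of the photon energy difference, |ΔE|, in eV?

0.0487 eV

Using E = hf: E₁ = 5.4466e-21 J, E₂ = 1.3246e-20 J.
|ΔE| = |5.4466e-21 − 1.3246e-20| = 7.80e-21 J = 0.0487 eV.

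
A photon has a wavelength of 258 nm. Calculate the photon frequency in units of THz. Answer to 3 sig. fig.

1160 THz

Use c = 2.99792458e8 m/s.
Convert to SI: λ = 258 nm = 2.58e-7 m.
The photon relation is f = c/λ, giving f = 1.162e15 Hz.
Converting to THz: f = 1162 THz ≈ 1160 THz.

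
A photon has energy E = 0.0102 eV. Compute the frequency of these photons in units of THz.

Convert to SI: E = 0.0102 eV = 1.6342 × 10^-21 J.
For a photon f = E/h, so f = 2.466 × 10^12 Hz.
Converting to THz: f = 2.466 THz ≈ 2.47 THz.

2.47 THz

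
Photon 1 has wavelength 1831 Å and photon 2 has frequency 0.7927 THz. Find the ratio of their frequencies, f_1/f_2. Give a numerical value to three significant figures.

f_1 = 1.637e15 Hz (from wavelength = 1831 Å, via f = c/λ).
f_2 = 7.927e11 Hz (from frequency = 0.7927 THz, via f given directly).
Ratio = 1.637e15 / 7.927e11 = 2070.

2070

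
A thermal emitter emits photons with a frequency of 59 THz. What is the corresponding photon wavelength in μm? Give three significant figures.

Convert to SI: f = 59 THz = 5.9·10^13 Hz.
For a photon λ = c/f, so λ = 5.081·10^-6 m.
Converting to μm: λ = 5.081 μm ≈ 5.08 μm.

5.08 μm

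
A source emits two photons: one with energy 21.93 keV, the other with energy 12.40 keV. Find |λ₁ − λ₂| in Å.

0.435 Å

Using λ = hc/E: λ₁ = 5.6536 × 10^-11 m, λ₂ = 9.9987 × 10^-11 m.
|Δλ| = |5.6536 × 10^-11 − 9.9987 × 10^-11| = 4.35 × 10^-11 m = 0.435 Å.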